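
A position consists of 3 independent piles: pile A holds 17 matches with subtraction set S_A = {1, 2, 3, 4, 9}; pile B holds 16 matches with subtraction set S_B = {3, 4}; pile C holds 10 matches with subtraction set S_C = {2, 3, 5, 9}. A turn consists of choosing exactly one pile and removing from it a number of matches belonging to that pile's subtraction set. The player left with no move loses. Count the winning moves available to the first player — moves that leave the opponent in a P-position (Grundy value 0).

Pile A, S = {1, 2, 3, 4, 9}:
G(0) = 0
G(1) = mex{0} = 1
G(2) = mex{1,0} = 2
G(3) = mex{2,1,0} = 3
G(4) = mex{3,2,1,0} = 4
G(5) = mex{4,3,2,1} = 0
G(6) = mex{0,4,3,2} = 1
G(7) = mex{1,0,4,3} = 2
G(8) = mex{2,1,0,4} = 3
G(9) = mex{3,2,1,0,0} = 4
G(10) = mex{4,3,2,1,1} = 0
G(11) = mex{0,4,3,2,2} = 1
G(12) = mex{1,0,4,3,3} = 2
G(13) = mex{2,1,0,4,4} = 3
G(14) = mex{3,2,1,0,0} = 4
G(15) = mex{4,3,2,1,1} = 0
G(16) = mex{0,4,3,2,2} = 1
G(17) = mex{1,0,4,3,3} = 2
G_A(17) = 2.
Pile B, S = {3, 4}:
n :  0  1  2  3  4  5  6  7  8  9 10 11 12 13 14 15 16
G :  0  0  0  1  1  1  2  0  0  0  1  1  1  2  0  0  0
G_B(16) = 0.
Pile C, S = {2, 3, 5, 9}:
G(0) = 0
G(1) = mex{} = 0
G(2) = mex{0} = 1
G(3) = mex{0,0} = 1
G(4) = mex{1,0} = 2
G(5) = mex{1,1,0} = 2
G(6) = mex{2,1,0} = 3
G(7) = mex{2,2,1} = 0
G(8) = mex{3,2,1} = 0
G(9) = mex{0,3,2,0} = 1
G(10) = mex{0,0,2,0} = 1
G_C(10) = 1.
Combined Grundy value = 2 ⊕ 0 ⊕ 1 = 3.
A winning move leaves total XOR = 0, i.e. changes one component's Grundy value g to g ⊕ X where X is the current total.
Pile A: need g' = 2⊕3 = 1. Options: 17−1→G=1, 17−2→G=0, 17−3→G=4, 17−4→G=3, 17−9→G=3. Hits: 1.
Pile B: need g' = 0⊕3 = 3. Options: 16−3→G=2, 16−4→G=1. Hits: 0.
Pile C: need g' = 1⊕3 = 2. Options: 10−2→G=0, 10−3→G=0, 10−5→G=2, 10−9→G=0. Hits: 1.

2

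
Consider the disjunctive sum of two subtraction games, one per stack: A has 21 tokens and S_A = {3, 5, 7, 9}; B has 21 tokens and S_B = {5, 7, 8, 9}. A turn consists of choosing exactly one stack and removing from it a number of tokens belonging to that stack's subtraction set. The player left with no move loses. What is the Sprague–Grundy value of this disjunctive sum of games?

Stack A, S = {3, 5, 7, 9}:
G(0) = 0
G(1) = mex{} = 0
G(2) = mex{} = 0
G(3) = mex{0} = 1
G(4) = mex{0} = 1
G(5) = mex{0,0} = 1
G(6) = mex{1,0} = 2
G(7) = mex{1,0,0} = 2
G(8) = mex{1,1,0} = 2
G(9) = mex{2,1,0,0} = 3
G(10) = mex{2,1,1,0} = 3
G(11) = mex{2,2,1,0} = 3
G(12) = mex{3,2,1,1} = 0
G(13) = mex{3,2,2,1} = 0
G(14) = mex{3,3,2,1} = 0
G(15) = mex{0,3,2,2} = 1
G(16) = mex{0,3,3,2} = 1
G(17) = mex{0,0,3,2} = 1
G(18) = mex{1,0,3,3} = 2
G(19) = mex{1,0,0,3} = 2
G(20) = mex{1,1,0,3} = 2
G(21) = mex{2,1,0,0} = 3
G_A(21) = 3.
Stack B, S = {5, 7, 8, 9}:
G(0) = 0
G(1) = mex{} = 0
G(2) = mex{} = 0
G(3) = mex{} = 0
G(4) = mex{} = 0
G(5) = mex{0} = 1
G(6) = mex{0} = 1
G(7) = mex{0,0} = 1
G(8) = mex{0,0,0} = 1
G(9) = mex{0,0,0,0} = 1
G(10) = mex{1,0,0,0} = 2
G(11) = mex{1,0,0,0} = 2
G(12) = mex{1,1,0,0} = 2
G(13) = mex{1,1,1,0} = 2
G(14) = mex{1,1,1,1} = 0
G(15) = mex{2,1,1,1} = 0
G(16) = mex{2,1,1,1} = 0
G(17) = mex{2,2,1,1} = 0
G(18) = mex{2,2,2,1} = 0
G(19) = mex{0,2,2,2} = 1
G(20) = mex{0,2,2,2} = 1
G(21) = mex{0,0,2,2} = 1
G_B(21) = 1.
Combined Grundy value = 3 ⊕ 1 = 2.

2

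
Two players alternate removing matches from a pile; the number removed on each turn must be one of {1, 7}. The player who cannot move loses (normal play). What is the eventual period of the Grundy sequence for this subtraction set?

2

G(0) = 0
G(1) = mex{0} = 1
G(2) = mex{1} = 0
G(3) = mex{0} = 1
G(4) = mex{1} = 0
G(5) = mex{0} = 1
G(6) = mex{1} = 0
G(7) = mex{0,0} = 1
G(8) = mex{1,1} = 0
G(9) = mex{0,0} = 1
G(10) = mex{1,1} = 0
G(11) = mex{0,0} = 1
G(12) = mex{1,1} = 0
G(13) = mex{0,0} = 1
G(14) = mex{1,1} = 0
G(n+2) = G(n) holds for n = 0,…,6 (a full window of length max(S) = 7), so the sequence is purely periodic with period 2.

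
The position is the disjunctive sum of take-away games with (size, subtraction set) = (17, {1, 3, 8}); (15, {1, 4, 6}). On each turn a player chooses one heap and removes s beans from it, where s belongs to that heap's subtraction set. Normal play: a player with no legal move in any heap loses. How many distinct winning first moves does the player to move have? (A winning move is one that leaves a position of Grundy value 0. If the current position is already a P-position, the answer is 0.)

0

Heap A, S = {1, 3, 8}:
G(0) = 0
G(1) = mex{0} = 1
G(2) = mex{1} = 0
G(3) = mex{0,0} = 1
G(4) = mex{1,1} = 0
G(5) = mex{0,0} = 1
G(6) = mex{1,1} = 0
G(7) = mex{0,0} = 1
G(8) = mex{1,1,0} = 2
G(9) = mex{2,0,1} = 3
G(10) = mex{3,1,0} = 2
G(11) = mex{2,2,1} = 0
G(12) = mex{0,3,0} = 1
G(13) = mex{1,2,1} = 0
G(14) = mex{0,0,0} = 1
G(15) = mex{1,1,1} = 0
G(16) = mex{0,0,2} = 1
G(17) = mex{1,1,3} = 0
G_A(17) = 0.
Heap B, S = {1, 4, 6}:
G(0) = 0
G(1) = mex{0} = 1
G(2) = mex{1} = 0
G(3) = mex{0} = 1
G(4) = mex{1,0} = 2
G(5) = mex{2,1} = 0
G(6) = mex{0,0,0} = 1
G(7) = mex{1,1,1} = 0
G(8) = mex{0,2,0} = 1
G(9) = mex{1,0,1} = 2
G(10) = mex{2,1,2} = 0
G(11) = mex{0,0,0} = 1
G(12) = mex{1,1,1} = 0
G(13) = mex{0,2,0} = 1
G(14) = mex{1,0,1} = 2
G(15) = mex{2,1,2} = 0
G_B(15) = 0.
Combined Grundy value = 0 ⊕ 0 = 0.
A winning move leaves total XOR = 0, i.e. changes one component's Grundy value g to g ⊕ X where X is the current total.
Heap A: target g' = 0⊕0 = 0, but every legal move changes the Grundy value (mex property), so 0 moves.
Heap B: target g' = 0⊕0 = 0, but every legal move changes the Grundy value (mex property), so 0 moves.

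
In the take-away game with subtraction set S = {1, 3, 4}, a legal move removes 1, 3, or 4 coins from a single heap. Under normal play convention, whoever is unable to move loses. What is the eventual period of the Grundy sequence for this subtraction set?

n :  0  1  2  3  4  5  6  7  8  9 10 11 12 13 14 15
G :  0  1  0  1  2  3  2  0  1  0  1  2  3  2  0  1
G(n+7) = G(n) holds for n = 0,…,3 (a full window of length max(S) = 4), so the sequence is purely periodic with period 7.

7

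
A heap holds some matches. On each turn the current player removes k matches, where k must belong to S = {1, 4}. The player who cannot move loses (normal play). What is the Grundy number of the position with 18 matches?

G(0) = 0
G(1) = mex{0} = 1
G(2) = mex{1} = 0
G(3) = mex{0} = 1
G(4) = mex{1,0} = 2
G(5) = mex{2,1} = 0
G(6) = mex{0,0} = 1
G(7) = mex{1,1} = 0
G(8) = mex{0,2} = 1
G(9) = mex{1,0} = 2
G(10) = mex{2,1} = 0
G(11) = mex{0,0} = 1
G(12) = mex{1,1} = 0
G(13) = mex{0,2} = 1
G(14) = mex{1,0} = 2
G(15) = mex{2,1} = 0
G(16) = mex{0,0} = 1
G(17) = mex{1,1} = 0
G(18) = mex{0,2} = 1

1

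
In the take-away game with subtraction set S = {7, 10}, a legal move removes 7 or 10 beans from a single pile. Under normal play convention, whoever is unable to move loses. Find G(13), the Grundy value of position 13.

1

n :  0  1  2  3  4  5  6  7  8  9 10 11 12 13
G :  0  0  0  0  0  0  0  1  1  1  1  1  1  1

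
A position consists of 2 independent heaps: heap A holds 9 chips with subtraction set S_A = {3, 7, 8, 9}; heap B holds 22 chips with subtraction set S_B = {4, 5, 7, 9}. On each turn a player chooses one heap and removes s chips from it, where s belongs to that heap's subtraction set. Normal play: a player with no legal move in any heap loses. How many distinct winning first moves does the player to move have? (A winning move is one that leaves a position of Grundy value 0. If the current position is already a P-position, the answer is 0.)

2

Heap A, S = {3, 7, 8, 9}:
G(0) = 0
G(1) = mex{} = 0
G(2) = mex{} = 0
G(3) = mex{0} = 1
G(4) = mex{0} = 1
G(5) = mex{0} = 1
G(6) = mex{1} = 0
G(7) = mex{1,0} = 2
G(8) = mex{1,0,0} = 2
G(9) = mex{0,0,0,0} = 1
G_A(9) = 1.
Heap B, S = {4, 5, 7, 9}:
n :  0  1  2  3  4  5  6  7  8  9 10 11 12 13 14 15 16 17 18 19 20 21 22
G :  0  0  0  0  1  1  1  1  2  2  2  2  3  0  0  0  0  1  1  1  1  2  2
G_B(22) = 2.
Combined Grundy value = 1 ⊕ 2 = 3.
A winning move leaves total XOR = 0, i.e. changes one component's Grundy value g to g ⊕ X where X is the current total.
Heap A: need g' = 1⊕3 = 2. Options: 9−3→G=0, 9−7→G=0, 9−8→G=0, 9−9→G=0. Hits: 0.
Heap B: need g' = 2⊕3 = 1. Options: 22−4→G=1, 22−5→G=1, 22−7→G=0, 22−9→G=0. Hits: 2.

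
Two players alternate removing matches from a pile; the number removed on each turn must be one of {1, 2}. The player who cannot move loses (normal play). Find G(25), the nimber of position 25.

1

n :  0  1  2  3  4  5  6  7  8  9 10 11 12 13 14 15 16 17 18 19 20 21 22 23 24 25
G :  0  1  2  0  1  2  0  1  2  0  1  2  0  1  2  0  1  2  0  1  2  0  1  2  0  1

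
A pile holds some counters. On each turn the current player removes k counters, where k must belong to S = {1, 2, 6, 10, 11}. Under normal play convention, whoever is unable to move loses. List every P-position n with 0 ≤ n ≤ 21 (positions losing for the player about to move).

0, 3, 7, 12, 15, 19

n :  0  1  2  3  4  5  6  7  8  9 10 11 12 13 14 15 16 17 18 19 20 21
G :  0  1  2  0  1  2  3  0  1  2  3  4  0  1  2  0  1  2  3  0  1  2
P-positions are exactly the n with G(n) = 0.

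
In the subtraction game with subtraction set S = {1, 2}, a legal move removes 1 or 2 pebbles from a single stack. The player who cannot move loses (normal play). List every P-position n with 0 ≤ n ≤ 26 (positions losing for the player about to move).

0, 3, 6, 9, 12, 15, 18, 21, 24

G(0) = 0
G(1) = mex{0} = 1
G(2) = mex{1,0} = 2
G(3) = mex{2,1} = 0
G(4) = mex{0,2} = 1
G(5) = mex{1,0} = 2
G(6) = mex{2,1} = 0
G(7) = mex{0,2} = 1
G(8) = mex{1,0} = 2
G(9) = mex{2,1} = 0
G(10) = mex{0,2} = 1
G(11) = mex{1,0} = 2
G(12) = mex{2,1} = 0
G(13) = mex{0,2} = 1
G(14) = mex{1,0} = 2
G(15) = mex{2,1} = 0
G(16) = mex{0,2} = 1
G(17) = mex{1,0} = 2
G(18) = mex{2,1} = 0
G(19) = mex{0,2} = 1
G(20) = mex{1,0} = 2
G(21) = mex{2,1} = 0
G(22) = mex{0,2} = 1
G(23) = mex{1,0} = 2
G(24) = mex{2,1} = 0
G(25) = mex{0,2} = 1
G(26) = mex{1,0} = 2
P-positions are exactly the n with G(n) = 0.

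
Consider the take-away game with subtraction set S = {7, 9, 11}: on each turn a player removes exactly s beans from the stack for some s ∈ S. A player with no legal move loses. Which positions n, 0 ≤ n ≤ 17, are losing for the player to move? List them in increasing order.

n :  0  1  2  3  4  5  6  7  8  9 10 11 12 13 14 15 16 17
G :  0  0  0  0  0  0  0  1  1  1  1  1  1  1  2  2  2  2
P-positions are exactly the n with G(n) = 0.

0, 1, 2, 3, 4, 5, 6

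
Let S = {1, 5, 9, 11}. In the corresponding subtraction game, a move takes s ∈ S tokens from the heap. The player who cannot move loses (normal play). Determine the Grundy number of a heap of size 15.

1

G(0) = 0
G(1) = mex{0} = 1
G(2) = mex{1} = 0
G(3) = mex{0} = 1
G(4) = mex{1} = 0
G(5) = mex{0,0} = 1
G(6) = mex{1,1} = 0
G(7) = mex{0,0} = 1
G(8) = mex{1,1} = 0
G(9) = mex{0,0,0} = 1
G(10) = mex{1,1,1} = 0
G(11) = mex{0,0,0,0} = 1
G(12) = mex{1,1,1,1} = 0
G(13) = mex{0,0,0,0} = 1
G(14) = mex{1,1,1,1} = 0
G(15) = mex{0,0,0,0} = 1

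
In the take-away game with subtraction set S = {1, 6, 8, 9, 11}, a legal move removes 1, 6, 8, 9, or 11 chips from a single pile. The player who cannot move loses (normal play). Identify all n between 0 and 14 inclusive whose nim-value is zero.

G(0) = 0
G(1) = mex{0} = 1
G(2) = mex{1} = 0
G(3) = mex{0} = 1
G(4) = mex{1} = 0
G(5) = mex{0} = 1
G(6) = mex{1,0} = 2
G(7) = mex{2,1} = 0
G(8) = mex{0,0,0} = 1
G(9) = mex{1,1,1,0} = 2
G(10) = mex{2,0,0,1} = 3
G(11) = mex{3,1,1,0,0} = 2
G(12) = mex{2,2,0,1,1} = 3
G(13) = mex{3,0,1,0,0} = 2
G(14) = mex{2,1,2,1,1} = 0
P-positions are exactly the n with G(n) = 0.

0, 2, 4, 7, 14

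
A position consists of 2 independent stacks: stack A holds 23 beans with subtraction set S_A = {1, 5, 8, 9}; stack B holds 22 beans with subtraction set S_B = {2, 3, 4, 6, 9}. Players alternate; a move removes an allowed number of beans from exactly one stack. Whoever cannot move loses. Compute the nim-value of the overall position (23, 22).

Stack A, S = {1, 5, 8, 9}:
G(0) = 0
G(1) = mex{0} = 1
G(2) = mex{1} = 0
G(3) = mex{0} = 1
G(4) = mex{1} = 0
G(5) = mex{0,0} = 1
G(6) = mex{1,1} = 0
G(7) = mex{0,0} = 1
G(8) = mex{1,1,0} = 2
G(9) = mex{2,0,1,0} = 3
G(10) = mex{3,1,0,1} = 2
G(11) = mex{2,0,1,0} = 3
G(12) = mex{3,1,0,1} = 2
G(13) = mex{2,2,1,0} = 3
G(14) = mex{3,3,0,1} = 2
G(15) = mex{2,2,1,0} = 3
G(16) = mex{3,3,2,1} = 0
G(17) = mex{0,2,3,2} = 1
G(18) = mex{1,3,2,3} = 0
G(19) = mex{0,2,3,2} = 1
G(20) = mex{1,3,2,3} = 0
G(21) = mex{0,0,3,2} = 1
G(22) = mex{1,1,2,3} = 0
G(23) = mex{0,0,3,2} = 1
G_A(23) = 1.
Stack B, S = {2, 3, 4, 6, 9}:
n :  0  1  2  3  4  5  6  7  8  9 10 11 12 13 14 15 16 17 18 19 20 21 22
G :  0  0  1  1  2  2  3  3  0  4  1  5  2  0  3  1  4  2  0  3  1  4  2
G_B(22) = 2.
Combined Grundy value = 1 ⊕ 2 = 3.

3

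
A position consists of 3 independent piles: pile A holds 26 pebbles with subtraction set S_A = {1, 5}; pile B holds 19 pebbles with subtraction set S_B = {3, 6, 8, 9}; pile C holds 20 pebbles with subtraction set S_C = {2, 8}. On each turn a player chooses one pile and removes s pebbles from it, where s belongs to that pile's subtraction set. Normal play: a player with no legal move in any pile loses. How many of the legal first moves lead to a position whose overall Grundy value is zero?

2

Pile A, S = {1, 5}:
G(0) = 0
G(1) = mex{0} = 1
G(2) = mex{1} = 0
G(3) = mex{0} = 1
G(4) = mex{1} = 0
G(5) = mex{0,0} = 1
G(6) = mex{1,1} = 0
G(7) = mex{0,0} = 1
G(8) = mex{1,1} = 0
G(9) = mex{0,0} = 1
G(10) = mex{1,1} = 0
G(11) = mex{0,0} = 1
G(12) = mex{1,1} = 0
G(13) = mex{0,0} = 1
G(14) = mex{1,1} = 0
G(15) = mex{0,0} = 1
G(16) = mex{1,1} = 0
G(17) = mex{0,0} = 1
G(18) = mex{1,1} = 0
G(19) = mex{0,0} = 1
G(20) = mex{1,1} = 0
G(21) = mex{0,0} = 1
G(22) = mex{1,1} = 0
G(23) = mex{0,0} = 1
G(24) = mex{1,1} = 0
G(25) = mex{0,0} = 1
G(26) = mex{1,1} = 0
G_A(26) = 0.
Pile B, S = {3, 6, 8, 9}:
n :  0  1  2  3  4  5  6  7  8  9 10 11 12 13 14 15 16 17 18 19
G :  0  0  0  1  1  1  2  2  2  3  3  3  0  0  0  1  1  1  2  2
G_B(19) = 2.
Pile C, S = {2, 8}:
G(0) = 0
G(1) = mex{} = 0
G(2) = mex{0} = 1
G(3) = mex{0} = 1
G(4) = mex{1} = 0
G(5) = mex{1} = 0
G(6) = mex{0} = 1
G(7) = mex{0} = 1
G(8) = mex{1,0} = 2
G(9) = mex{1,0} = 2
G(10) = mex{2,1} = 0
G(11) = mex{2,1} = 0
G(12) = mex{0,0} = 1
G(13) = mex{0,0} = 1
G(14) = mex{1,1} = 0
G(15) = mex{1,1} = 0
G(16) = mex{0,2} = 1
G(17) = mex{0,2} = 1
G(18) = mex{1,0} = 2
G(19) = mex{1,0} = 2
G(20) = mex{2,1} = 0
G_C(20) = 0.
Combined Grundy value = 0 ⊕ 2 ⊕ 0 = 2.
A winning move leaves total XOR = 0, i.e. changes one component's Grundy value g to g ⊕ X where X is the current total.
Pile A: need g' = 0⊕2 = 2. Options: 26−1→G=1, 26−5→G=1. Hits: 0.
Pile B: need g' = 2⊕2 = 0. Options: 19−3→G=1, 19−6→G=0, 19−8→G=3, 19−9→G=3. Hits: 1.
Pile C: need g' = 0⊕2 = 2. Options: 20−2→G=2, 20−8→G=1. Hits: 1.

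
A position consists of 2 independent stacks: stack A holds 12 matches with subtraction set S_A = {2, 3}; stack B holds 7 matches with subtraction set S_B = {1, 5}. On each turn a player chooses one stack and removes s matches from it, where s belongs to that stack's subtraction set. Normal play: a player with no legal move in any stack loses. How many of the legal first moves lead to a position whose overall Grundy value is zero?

0

Stack A, S = {2, 3}:
G(0) = 0
G(1) = mex{} = 0
G(2) = mex{0} = 1
G(3) = mex{0,0} = 1
G(4) = mex{1,0} = 2
G(5) = mex{1,1} = 0
G(6) = mex{2,1} = 0
G(7) = mex{0,2} = 1
G(8) = mex{0,0} = 1
G(9) = mex{1,0} = 2
G(10) = mex{1,1} = 0
G(11) = mex{2,1} = 0
G(12) = mex{0,2} = 1
G_A(12) = 1.
Stack B, S = {1, 5}:
n : 0 1 2 3 4 5 6 7
G : 0 1 0 1 0 1 0 1
G_B(7) = 1.
Combined Grundy value = 1 ⊕ 1 = 0.
A winning move leaves total XOR = 0, i.e. changes one component's Grundy value g to g ⊕ X where X is the current total.
Stack A: target g' = 1⊕0 = 1, but every legal move changes the Grundy value (mex property), so 0 moves.
Stack B: target g' = 1⊕0 = 1, but every legal move changes the Grundy value (mex property), so 0 moves.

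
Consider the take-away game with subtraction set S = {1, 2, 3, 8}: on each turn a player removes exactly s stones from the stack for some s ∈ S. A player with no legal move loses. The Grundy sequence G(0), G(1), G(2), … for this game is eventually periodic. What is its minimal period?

G(0) = 0
G(1) = mex{0} = 1
G(2) = mex{1,0} = 2
G(3) = mex{2,1,0} = 3
G(4) = mex{3,2,1} = 0
G(5) = mex{0,3,2} = 1
G(6) = mex{1,0,3} = 2
G(7) = mex{2,1,0} = 3
G(8) = mex{3,2,1,0} = 4
G(9) = mex{4,3,2,1} = 0
G(10) = mex{0,4,3,2} = 1
G(11) = mex{1,0,4,3} = 2
G(12) = mex{2,1,0,0} = 3
G(13) = mex{3,2,1,1} = 0
G(14) = mex{0,3,2,2} = 1
G(15) = mex{1,0,3,3} = 2
G(16) = mex{2,1,0,4} = 3
G(17) = mex{3,2,1,0} = 4
G(18) = mex{4,3,2,1} = 0
G(19) = mex{0,4,3,2} = 1
G(n+9) = G(n) holds for n = 0,…,7 (a full window of length max(S) = 8), so the sequence is purely periodic with period 9.

9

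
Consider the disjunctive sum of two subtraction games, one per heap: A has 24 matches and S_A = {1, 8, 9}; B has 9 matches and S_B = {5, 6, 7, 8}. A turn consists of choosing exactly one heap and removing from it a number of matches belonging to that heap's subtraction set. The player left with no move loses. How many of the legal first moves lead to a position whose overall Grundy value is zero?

Heap A, S = {1, 8, 9}:
n :  0  1  2  3  4  5  6  7  8  9 10 11 12 13 14 15 16 17 18 19 20 21 22 23 24
G :  0  1  0  1  0  1  0  1  2  3  2  3  2  3  2  3  0  1  0  1  0  1  0  1  2
G_A(24) = 2.
Heap B, S = {5, 6, 7, 8}:
G(0) = 0
G(1) = mex{} = 0
G(2) = mex{} = 0
G(3) = mex{} = 0
G(4) = mex{} = 0
G(5) = mex{0} = 1
G(6) = mex{0,0} = 1
G(7) = mex{0,0,0} = 1
G(8) = mex{0,0,0,0} = 1
G(9) = mex{0,0,0,0} = 1
G_B(9) = 1.
Combined Grundy value = 2 ⊕ 1 = 3.
A winning move leaves total XOR = 0, i.e. changes one component's Grundy value g to g ⊕ X where X is the current total.
Heap A: need g' = 2⊕3 = 1. Options: 24−1→G=1, 24−8→G=0, 24−9→G=3. Hits: 1.
Heap B: need g' = 1⊕3 = 2. Options: 9−5→G=0, 9−6→G=0, 9−7→G=0, 9−8→G=0. Hits: 0.

1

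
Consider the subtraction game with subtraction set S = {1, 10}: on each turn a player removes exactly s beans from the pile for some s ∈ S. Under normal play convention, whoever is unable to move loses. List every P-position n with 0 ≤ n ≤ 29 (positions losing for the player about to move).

0, 2, 4, 6, 8, 11, 13, 15, 17, 19, 22, 24, 26, 28

n :  0  1  2  3  4  5  6  7  8  9 10 11 12 13 14 15 16 17 18 19 20 21 22 23 24 25 26 27 28 29
G :  0  1  0  1  0  1  0  1  0  1  2  0  1  0  1  0  1  0  1  0  1  2  0  1  0  1  0  1  0  1
P-positions are exactly the n with G(n) = 0.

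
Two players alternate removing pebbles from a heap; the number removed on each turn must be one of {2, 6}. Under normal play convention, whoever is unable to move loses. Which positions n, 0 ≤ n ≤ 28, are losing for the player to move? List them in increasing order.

0, 1, 4, 5, 8, 9, 12, 13, 16, 17, 20, 21, 24, 25, 28

G(0) = 0
G(1) = mex{} = 0
G(2) = mex{0} = 1
G(3) = mex{0} = 1
G(4) = mex{1} = 0
G(5) = mex{1} = 0
G(6) = mex{0,0} = 1
G(7) = mex{0,0} = 1
G(8) = mex{1,1} = 0
G(9) = mex{1,1} = 0
G(10) = mex{0,0} = 1
G(11) = mex{0,0} = 1
G(12) = mex{1,1} = 0
G(13) = mex{1,1} = 0
G(14) = mex{0,0} = 1
G(15) = mex{0,0} = 1
G(16) = mex{1,1} = 0
G(17) = mex{1,1} = 0
G(18) = mex{0,0} = 1
G(19) = mex{0,0} = 1
G(20) = mex{1,1} = 0
G(21) = mex{1,1} = 0
G(22) = mex{0,0} = 1
G(23) = mex{0,0} = 1
G(24) = mex{1,1} = 0
G(25) = mex{1,1} = 0
G(26) = mex{0,0} = 1
G(27) = mex{0,0} = 1
G(28) = mex{1,1} = 0
P-positions are exactly the n with G(n) = 0.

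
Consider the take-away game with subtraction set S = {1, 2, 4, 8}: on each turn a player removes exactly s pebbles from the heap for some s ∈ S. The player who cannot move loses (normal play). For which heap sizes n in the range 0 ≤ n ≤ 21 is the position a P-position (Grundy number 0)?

G(0) = 0
G(1) = mex{0} = 1
G(2) = mex{1,0} = 2
G(3) = mex{2,1} = 0
G(4) = mex{0,2,0} = 1
G(5) = mex{1,0,1} = 2
G(6) = mex{2,1,2} = 0
G(7) = mex{0,2,0} = 1
G(8) = mex{1,0,1,0} = 2
G(9) = mex{2,1,2,1} = 0
G(10) = mex{0,2,0,2} = 1
G(11) = mex{1,0,1,0} = 2
G(12) = mex{2,1,2,1} = 0
G(13) = mex{0,2,0,2} = 1
G(14) = mex{1,0,1,0} = 2
G(15) = mex{2,1,2,1} = 0
G(16) = mex{0,2,0,2} = 1
G(17) = mex{1,0,1,0} = 2
G(18) = mex{2,1,2,1} = 0
G(19) = mex{0,2,0,2} = 1
G(20) = mex{1,0,1,0} = 2
G(21) = mex{2,1,2,1} = 0
P-positions are exactly the n with G(n) = 0.

0, 3, 6, 9, 12, 15, 18, 21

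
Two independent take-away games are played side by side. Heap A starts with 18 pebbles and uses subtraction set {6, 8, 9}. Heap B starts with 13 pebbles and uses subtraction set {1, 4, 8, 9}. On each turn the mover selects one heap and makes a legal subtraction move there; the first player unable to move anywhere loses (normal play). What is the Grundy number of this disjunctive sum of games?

1

Heap A, S = {6, 8, 9}:
G(0) = 0
G(1) = mex{} = 0
G(2) = mex{} = 0
G(3) = mex{} = 0
G(4) = mex{} = 0
G(5) = mex{} = 0
G(6) = mex{0} = 1
G(7) = mex{0} = 1
G(8) = mex{0,0} = 1
G(9) = mex{0,0,0} = 1
G(10) = mex{0,0,0} = 1
G(11) = mex{0,0,0} = 1
G(12) = mex{1,0,0} = 2
G(13) = mex{1,0,0} = 2
G(14) = mex{1,1,0} = 2
G(15) = mex{1,1,1} = 0
G(16) = mex{1,1,1} = 0
G(17) = mex{1,1,1} = 0
G(18) = mex{2,1,1} = 0
G_A(18) = 0.
Heap B, S = {1, 4, 8, 9}:
n :  0  1  2  3  4  5  6  7  8  9 10 11 12 13
G :  0  1  0  1  2  0  1  0  1  2  3  2  0  1
G_B(13) = 1.
Combined Grundy value = 0 ⊕ 1 = 1.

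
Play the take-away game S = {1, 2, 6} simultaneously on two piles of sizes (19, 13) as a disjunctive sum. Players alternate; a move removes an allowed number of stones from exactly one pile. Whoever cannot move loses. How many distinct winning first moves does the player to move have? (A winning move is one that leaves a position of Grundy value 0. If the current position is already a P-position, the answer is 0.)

All piles use S = {1, 2, 6}:
G(0) = 0
G(1) = mex{0} = 1
G(2) = mex{1,0} = 2
G(3) = mex{2,1} = 0
G(4) = mex{0,2} = 1
G(5) = mex{1,0} = 2
G(6) = mex{2,1,0} = 3
G(7) = mex{3,2,1} = 0
G(8) = mex{0,3,2} = 1
G(9) = mex{1,0,0} = 2
G(10) = mex{2,1,1} = 0
G(11) = mex{0,2,2} = 1
G(12) = mex{1,0,3} = 2
G(13) = mex{2,1,0} = 3
G(14) = mex{3,2,1} = 0
G(15) = mex{0,3,2} = 1
G(16) = mex{1,0,0} = 2
G(17) = mex{2,1,1} = 0
G(18) = mex{0,2,2} = 1
G(19) = mex{1,0,3} = 2
Pile A: G(19) = 2.
Pile B: G(13) = 3.
Combined Grundy value = 2 ⊕ 3 = 1.
A winning move leaves total XOR = 0, i.e. changes one component's Grundy value g to g ⊕ X where X is the current total.
Pile A: need g' = 2⊕1 = 3. Options: 19−1→G=1, 19−2→G=0, 19−6→G=3. Hits: 1.
Pile B: need g' = 3⊕1 = 2. Options: 13−1→G=2, 13−2→G=1, 13−6→G=0. Hits: 1.

2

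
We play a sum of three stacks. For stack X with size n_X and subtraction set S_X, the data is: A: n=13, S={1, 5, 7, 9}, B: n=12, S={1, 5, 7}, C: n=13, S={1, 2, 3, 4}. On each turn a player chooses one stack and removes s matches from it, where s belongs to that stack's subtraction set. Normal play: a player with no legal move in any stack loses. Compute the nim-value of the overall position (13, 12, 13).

2

Stack A, S = {1, 5, 7, 9}:
G(0) = 0
G(1) = mex{0} = 1
G(2) = mex{1} = 0
G(3) = mex{0} = 1
G(4) = mex{1} = 0
G(5) = mex{0,0} = 1
G(6) = mex{1,1} = 0
G(7) = mex{0,0,0} = 1
G(8) = mex{1,1,1} = 0
G(9) = mex{0,0,0,0} = 1
G(10) = mex{1,1,1,1} = 0
G(11) = mex{0,0,0,0} = 1
G(12) = mex{1,1,1,1} = 0
G(13) = mex{0,0,0,0} = 1
G_A(13) = 1.
Stack B, S = {1, 5, 7}:
G(0) = 0
G(1) = mex{0} = 1
G(2) = mex{1} = 0
G(3) = mex{0} = 1
G(4) = mex{1} = 0
G(5) = mex{0,0} = 1
G(6) = mex{1,1} = 0
G(7) = mex{0,0,0} = 1
G(8) = mex{1,1,1} = 0
G(9) = mex{0,0,0} = 1
G(10) = mex{1,1,1} = 0
G(11) = mex{0,0,0} = 1
G(12) = mex{1,1,1} = 0
G_B(12) = 0.
Stack C, S = {1, 2, 3, 4}:
n :  0  1  2  3  4  5  6  7  8  9 10 11 12 13
G :  0  1  2  3  4  0  1  2  3  4  0  1  2  3
G_C(13) = 3.
Combined Grundy value = 1 ⊕ 0 ⊕ 3 = 2.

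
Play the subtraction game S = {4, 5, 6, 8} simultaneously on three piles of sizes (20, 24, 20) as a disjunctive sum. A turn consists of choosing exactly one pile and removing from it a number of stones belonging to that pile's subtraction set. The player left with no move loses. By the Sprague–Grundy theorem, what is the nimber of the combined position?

0

All piles use S = {4, 5, 6, 8}:
G(0) = 0
G(1) = mex{} = 0
G(2) = mex{} = 0
G(3) = mex{} = 0
G(4) = mex{0} = 1
G(5) = mex{0,0} = 1
G(6) = mex{0,0,0} = 1
G(7) = mex{0,0,0} = 1
G(8) = mex{1,0,0,0} = 2
G(9) = mex{1,1,0,0} = 2
G(10) = mex{1,1,1,0} = 2
G(11) = mex{1,1,1,0} = 2
G(12) = mex{2,1,1,1} = 0
G(13) = mex{2,2,1,1} = 0
G(14) = mex{2,2,2,1} = 0
G(15) = mex{2,2,2,1} = 0
G(16) = mex{0,2,2,2} = 1
G(17) = mex{0,0,2,2} = 1
G(18) = mex{0,0,0,2} = 1
G(19) = mex{0,0,0,2} = 1
G(20) = mex{1,0,0,0} = 2
G(21) = mex{1,1,0,0} = 2
G(22) = mex{1,1,1,0} = 2
G(23) = mex{1,1,1,0} = 2
G(24) = mex{2,1,1,1} = 0
Pile A: G(20) = 2.
Pile B: G(24) = 0.
Pile C: G(20) = 2.
Combined Grundy value = 2 ⊕ 0 ⊕ 2 = 0.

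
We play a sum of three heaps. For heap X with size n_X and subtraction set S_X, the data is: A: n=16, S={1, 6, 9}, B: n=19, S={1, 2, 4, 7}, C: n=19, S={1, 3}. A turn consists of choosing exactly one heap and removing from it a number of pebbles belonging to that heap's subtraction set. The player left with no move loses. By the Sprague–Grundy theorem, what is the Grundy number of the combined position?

2

Heap A, S = {1, 6, 9}:
n :  0  1  2  3  4  5  6  7  8  9 10 11 12 13 14 15 16
G :  0  1  0  1  0  1  2  0  1  2  3  2  0  1  0  1  2
G_A(16) = 2.
Heap B, S = {1, 2, 4, 7}:
G(0) = 0
G(1) = mex{0} = 1
G(2) = mex{1,0} = 2
G(3) = mex{2,1} = 0
G(4) = mex{0,2,0} = 1
G(5) = mex{1,0,1} = 2
G(6) = mex{2,1,2} = 0
G(7) = mex{0,2,0,0} = 1
G(8) = mex{1,0,1,1} = 2
G(9) = mex{2,1,2,2} = 0
G(10) = mex{0,2,0,0} = 1
G(11) = mex{1,0,1,1} = 2
G(12) = mex{2,1,2,2} = 0
G(13) = mex{0,2,0,0} = 1
G(14) = mex{1,0,1,1} = 2
G(15) = mex{2,1,2,2} = 0
G(16) = mex{0,2,0,0} = 1
G(17) = mex{1,0,1,1} = 2
G(18) = mex{2,1,2,2} = 0
G(19) = mex{0,2,0,0} = 1
G_B(19) = 1.
Heap C, S = {1, 3}:
n :  0  1  2  3  4  5  6  7  8  9 10 11 12 13 14 15 16 17 18 19
G :  0  1  0  1  0  1  0  1  0  1  0  1  0  1  0  1  0  1  0  1
G_C(19) = 1.
Combined Grundy value = 2 ⊕ 1 ⊕ 1 = 2.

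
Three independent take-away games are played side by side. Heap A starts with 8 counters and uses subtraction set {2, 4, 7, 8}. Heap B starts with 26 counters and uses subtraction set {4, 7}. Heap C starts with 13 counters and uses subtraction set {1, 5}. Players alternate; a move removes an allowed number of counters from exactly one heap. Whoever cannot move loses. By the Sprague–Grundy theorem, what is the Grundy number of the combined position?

1

Heap A, S = {2, 4, 7, 8}:
G(0) = 0
G(1) = mex{} = 0
G(2) = mex{0} = 1
G(3) = mex{0} = 1
G(4) = mex{1,0} = 2
G(5) = mex{1,0} = 2
G(6) = mex{2,1} = 0
G(7) = mex{2,1,0} = 3
G(8) = mex{0,2,0,0} = 1
G_A(8) = 1.
Heap B, S = {4, 7}:
n :  0  1  2  3  4  5  6  7  8  9 10 11 12 13 14 15 16 17 18 19 20 21 22 23 24 25 26
G :  0  0  0  0  1  1  1  1  2  2  2  0  0  0  0  1  1  1  1  2  2  2  0  0  0  0  1
G_B(26) = 1.
Heap C, S = {1, 5}:
n :  0  1  2  3  4  5  6  7  8  9 10 11 12 13
G :  0  1  0  1  0  1  0  1  0  1  0  1  0  1
G_C(13) = 1.
Combined Grundy value = 1 ⊕ 1 ⊕ 1 = 1.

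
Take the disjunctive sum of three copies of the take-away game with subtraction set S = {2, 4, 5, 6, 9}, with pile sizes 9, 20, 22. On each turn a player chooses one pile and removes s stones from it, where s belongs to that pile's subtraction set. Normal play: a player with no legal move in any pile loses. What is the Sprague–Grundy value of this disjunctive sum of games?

All piles use S = {2, 4, 5, 6, 9}:
G(0) = 0
G(1) = mex{} = 0
G(2) = mex{0} = 1
G(3) = mex{0} = 1
G(4) = mex{1,0} = 2
G(5) = mex{1,0,0} = 2
G(6) = mex{2,1,0,0} = 3
G(7) = mex{2,1,1,0} = 3
G(8) = mex{3,2,1,1} = 0
G(9) = mex{3,2,2,1,0} = 4
G(10) = mex{0,3,2,2,0} = 1
G(11) = mex{4,3,3,2,1} = 0
G(12) = mex{1,0,3,3,1} = 2
G(13) = mex{0,4,0,3,2} = 1
G(14) = mex{2,1,4,0,2} = 3
G(15) = mex{1,0,1,4,3} = 2
G(16) = mex{3,2,0,1,3} = 4
G(17) = mex{2,1,2,0,0} = 3
G(18) = mex{4,3,1,2,4} = 0
G(19) = mex{3,2,3,1,1} = 0
G(20) = mex{0,4,2,3,0} = 1
G(21) = mex{0,3,4,2,2} = 1
G(22) = mex{1,0,3,4,1} = 2
Pile A: G(9) = 4.
Pile B: G(20) = 1.
Pile C: G(22) = 2.
Combined Grundy value = 4 ⊕ 1 ⊕ 2 = 7.

7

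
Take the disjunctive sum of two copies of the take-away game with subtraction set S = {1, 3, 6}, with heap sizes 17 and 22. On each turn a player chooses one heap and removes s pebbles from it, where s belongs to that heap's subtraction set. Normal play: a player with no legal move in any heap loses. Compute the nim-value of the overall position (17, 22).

2

All heaps use S = {1, 3, 6}:
n :  0  1  2  3  4  5  6  7  8  9 10 11 12 13 14 15 16 17 18 19 20 21 22
G :  0  1  0  1  0  1  2  3  2  0  1  0  1  0  1  2  3  2  0  1  0  1  0
Heap A: G(17) = 2.
Heap B: G(22) = 0.
Combined Grundy value = 2 ⊕ 0 = 2.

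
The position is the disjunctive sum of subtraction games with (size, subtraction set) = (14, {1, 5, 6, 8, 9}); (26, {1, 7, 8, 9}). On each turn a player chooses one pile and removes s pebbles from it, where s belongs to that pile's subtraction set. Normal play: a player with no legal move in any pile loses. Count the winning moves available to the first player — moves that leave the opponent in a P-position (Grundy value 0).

3

Pile A, S = {1, 5, 6, 8, 9}:
n :  0  1  2  3  4  5  6  7  8  9 10 11 12 13 14
G :  0  1  0  1  0  1  2  3  2  3  2  3  4  5  0
G_A(14) = 0.
Pile B, S = {1, 7, 8, 9}:
n :  0  1  2  3  4  5  6  7  8  9 10 11 12 13 14 15 16 17 18 19 20 21 22 23 24 25 26
G :  0  1  0  1  0  1  0  1  2  3  2  3  2  3  2  3  0  1  0  1  0  1  0  1  2  3  2
G_B(26) = 2.
Combined Grundy value = 0 ⊕ 2 = 2.
A winning move leaves total XOR = 0, i.e. changes one component's Grundy value g to g ⊕ X where X is the current total.
Pile A: need g' = 0⊕2 = 2. Options: 14−1→G=5, 14−5→G=3, 14−6→G=2, 14−8→G=2, 14−9→G=1. Hits: 2.
Pile B: need g' = 2⊕2 = 0. Options: 26−1→G=3, 26−7→G=1, 26−8→G=0, 26−9→G=1. Hits: 1.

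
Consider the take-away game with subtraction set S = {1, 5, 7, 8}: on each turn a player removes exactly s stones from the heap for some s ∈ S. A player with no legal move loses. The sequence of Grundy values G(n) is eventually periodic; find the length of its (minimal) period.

n :  0  1  2  3  4  5  6  7  8  9 10 11 12 13 14 15 16 17 18 19 20 21 22 23 24 25 26 27 28 29 30 31
G :  0  1  0  1  0  1  0  1  2  3  2  3  2  3  2  0  1  0  1  0  1  0  1  2  3  2  3  2  3  2  0  1
G(n+15) = G(n) holds for n = 0,…,7 (a full window of length max(S) = 8), so the sequence is purely periodic with period 15.

15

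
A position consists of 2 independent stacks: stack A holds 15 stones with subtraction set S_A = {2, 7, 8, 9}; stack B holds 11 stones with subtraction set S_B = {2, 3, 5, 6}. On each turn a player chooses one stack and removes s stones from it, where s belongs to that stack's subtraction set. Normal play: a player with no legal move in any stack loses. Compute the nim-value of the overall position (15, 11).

Stack A, S = {2, 7, 8, 9}:
G(0) = 0
G(1) = mex{} = 0
G(2) = mex{0} = 1
G(3) = mex{0} = 1
G(4) = mex{1} = 0
G(5) = mex{1} = 0
G(6) = mex{0} = 1
G(7) = mex{0,0} = 1
G(8) = mex{1,0,0} = 2
G(9) = mex{1,1,0,0} = 2
G(10) = mex{2,1,1,0} = 3
G(11) = mex{2,0,1,1} = 3
G(12) = mex{3,0,0,1} = 2
G(13) = mex{3,1,0,0} = 2
G(14) = mex{2,1,1,0} = 3
G(15) = mex{2,2,1,1} = 0
G_A(15) = 0.
Stack B, S = {2, 3, 5, 6}:
G(0) = 0
G(1) = mex{} = 0
G(2) = mex{0} = 1
G(3) = mex{0,0} = 1
G(4) = mex{1,0} = 2
G(5) = mex{1,1,0} = 2
G(6) = mex{2,1,0,0} = 3
G(7) = mex{2,2,1,0} = 3
G(8) = mex{3,2,1,1} = 0
G(9) = mex{3,3,2,1} = 0
G(10) = mex{0,3,2,2} = 1
G(11) = mex{0,0,3,2} = 1
G_B(11) = 1.
Combined Grundy value = 0 ⊕ 1 = 1.

1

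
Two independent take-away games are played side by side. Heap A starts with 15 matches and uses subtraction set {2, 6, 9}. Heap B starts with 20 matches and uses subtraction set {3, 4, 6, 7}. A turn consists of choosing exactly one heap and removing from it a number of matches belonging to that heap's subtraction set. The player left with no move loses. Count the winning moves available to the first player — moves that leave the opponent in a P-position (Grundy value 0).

0

Heap A, S = {2, 6, 9}:
n :  0  1  2  3  4  5  6  7  8  9 10 11 12 13 14 15
G :  0  0  1  1  0  0  1  1  0  2  1  3  0  2  1  0
G_A(15) = 0.
Heap B, S = {3, 4, 6, 7}:
G(0) = 0
G(1) = mex{} = 0
G(2) = mex{} = 0
G(3) = mex{0} = 1
G(4) = mex{0,0} = 1
G(5) = mex{0,0} = 1
G(6) = mex{1,0,0} = 2
G(7) = mex{1,1,0,0} = 2
G(8) = mex{1,1,0,0} = 2
G(9) = mex{2,1,1,0} = 3
G(10) = mex{2,2,1,1} = 0
G(11) = mex{2,2,1,1} = 0
G(12) = mex{3,2,2,1} = 0
G(13) = mex{0,3,2,2} = 1
G(14) = mex{0,0,2,2} = 1
G(15) = mex{0,0,3,2} = 1
G(16) = mex{1,0,0,3} = 2
G(17) = mex{1,1,0,0} = 2
G(18) = mex{1,1,0,0} = 2
G(19) = mex{2,1,1,0} = 3
G(20) = mex{2,2,1,1} = 0
G_B(20) = 0.
Combined Grundy value = 0 ⊕ 0 = 0.
A winning move leaves total XOR = 0, i.e. changes one component's Grundy value g to g ⊕ X where X is the current total.
Heap A: target g' = 0⊕0 = 0, but every legal move changes the Grundy value (mex property), so 0 moves.
Heap B: target g' = 0⊕0 = 0, but every legal move changes the Grundy value (mex property), so 0 moves.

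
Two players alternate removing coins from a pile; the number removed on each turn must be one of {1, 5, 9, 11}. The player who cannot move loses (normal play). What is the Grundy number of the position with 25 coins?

1

G(0) = 0
G(1) = mex{0} = 1
G(2) = mex{1} = 0
G(3) = mex{0} = 1
G(4) = mex{1} = 0
G(5) = mex{0,0} = 1
G(6) = mex{1,1} = 0
G(7) = mex{0,0} = 1
G(8) = mex{1,1} = 0
G(9) = mex{0,0,0} = 1
G(10) = mex{1,1,1} = 0
G(11) = mex{0,0,0,0} = 1
G(12) = mex{1,1,1,1} = 0
G(13) = mex{0,0,0,0} = 1
G(14) = mex{1,1,1,1} = 0
G(15) = mex{0,0,0,0} = 1
G(16) = mex{1,1,1,1} = 0
G(17) = mex{0,0,0,0} = 1
G(18) = mex{1,1,1,1} = 0
G(19) = mex{0,0,0,0} = 1
G(20) = mex{1,1,1,1} = 0
G(21) = mex{0,0,0,0} = 1
G(22) = mex{1,1,1,1} = 0
G(23) = mex{0,0,0,0} = 1
G(24) = mex{1,1,1,1} = 0
G(25) = mex{0,0,0,0} = 1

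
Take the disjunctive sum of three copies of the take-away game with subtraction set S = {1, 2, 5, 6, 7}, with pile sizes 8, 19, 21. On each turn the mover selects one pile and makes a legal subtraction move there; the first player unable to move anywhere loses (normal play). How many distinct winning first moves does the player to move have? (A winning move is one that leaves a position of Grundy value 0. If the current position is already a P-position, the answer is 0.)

All piles use S = {1, 2, 5, 6, 7}:
G(0) = 0
G(1) = mex{0} = 1
G(2) = mex{1,0} = 2
G(3) = mex{2,1} = 0
G(4) = mex{0,2} = 1
G(5) = mex{1,0,0} = 2
G(6) = mex{2,1,1,0} = 3
G(7) = mex{3,2,2,1,0} = 4
G(8) = mex{4,3,0,2,1} = 5
G(9) = mex{5,4,1,0,2} = 3
G(10) = mex{3,5,2,1,0} = 4
G(11) = mex{4,3,3,2,1} = 0
G(12) = mex{0,4,4,3,2} = 1
G(13) = mex{1,0,5,4,3} = 2
G(14) = mex{2,1,3,5,4} = 0
G(15) = mex{0,2,4,3,5} = 1
G(16) = mex{1,0,0,4,3} = 2
G(17) = mex{2,1,1,0,4} = 3
G(18) = mex{3,2,2,1,0} = 4
G(19) = mex{4,3,0,2,1} = 5
G(20) = mex{5,4,1,0,2} = 3
G(21) = mex{3,5,2,1,0} = 4
Pile A: G(8) = 5.
Pile B: G(19) = 5.
Pile C: G(21) = 4.
Combined Grundy value = 5 ⊕ 5 ⊕ 4 = 4.
A winning move leaves total XOR = 0, i.e. changes one component's Grundy value g to g ⊕ X where X is the current total.
Pile A: need g' = 5⊕4 = 1. Options: 8−1→G=4, 8−2→G=3, 8−5→G=0, 8−6→G=2, 8−7→G=1. Hits: 1.
Pile B: need g' = 5⊕4 = 1. Options: 19−1→G=4, 19−2→G=3, 19−5→G=0, 19−6→G=2, 19−7→G=1. Hits: 1.
Pile C: need g' = 4⊕4 = 0. Options: 21−1→G=3, 21−2→G=5, 21−5→G=2, 21−6→G=1, 21−7→G=0. Hits: 1.

3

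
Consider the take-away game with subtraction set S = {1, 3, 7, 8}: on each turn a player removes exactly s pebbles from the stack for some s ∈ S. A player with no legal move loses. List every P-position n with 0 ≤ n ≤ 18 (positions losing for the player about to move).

n :  0  1  2  3  4  5  6  7  8  9 10 11 12 13 14 15 16 17 18
G :  0  1  0  1  0  1  0  1  2  3  2  3  2  3  2  0  1  0  1
P-positions are exactly the n with G(n) = 0.

0, 2, 4, 6, 15, 17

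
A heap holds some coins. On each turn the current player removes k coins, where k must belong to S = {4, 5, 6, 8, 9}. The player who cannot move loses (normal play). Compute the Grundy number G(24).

n :  0  1  2  3  4  5  6  7  8  9 10 11 12 13 14 15 16 17 18 19 20 21 22 23 24
G :  0  0  0  0  1  1  1  1  2  2  2  2  3  0  0  0  0  1  1  1  1  2  2  2  2

2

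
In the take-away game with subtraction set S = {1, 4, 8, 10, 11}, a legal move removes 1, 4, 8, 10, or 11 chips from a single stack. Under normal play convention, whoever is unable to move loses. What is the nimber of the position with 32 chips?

G(0) = 0
G(1) = mex{0} = 1
G(2) = mex{1} = 0
G(3) = mex{0} = 1
G(4) = mex{1,0} = 2
G(5) = mex{2,1} = 0
G(6) = mex{0,0} = 1
G(7) = mex{1,1} = 0
G(8) = mex{0,2,0} = 1
G(9) = mex{1,0,1} = 2
G(10) = mex{2,1,0,0} = 3
G(11) = mex{3,0,1,1,0} = 2
G(12) = mex{2,1,2,0,1} = 3
G(13) = mex{3,2,0,1,0} = 4
G(14) = mex{4,3,1,2,1} = 0
G(15) = mex{0,2,0,0,2} = 1
G(16) = mex{1,3,1,1,0} = 2
G(17) = mex{2,4,2,0,1} = 3
G(18) = mex{3,0,3,1,0} = 2
G(19) = mex{2,1,2,2,1} = 0
G(20) = mex{0,2,3,3,2} = 1
G(21) = mex{1,3,4,2,3} = 0
G(22) = mex{0,2,0,3,2} = 1
G(23) = mex{1,0,1,4,3} = 2
G(24) = mex{2,1,2,0,4} = 3
G(25) = mex{3,0,3,1,0} = 2
G(26) = mex{2,1,2,2,1} = 0
G(27) = mex{0,2,0,3,2} = 1
G(28) = mex{1,3,1,2,3} = 0
G(29) = mex{0,2,0,0,2} = 1
G(30) = mex{1,0,1,1,0} = 2
G(31) = mex{2,1,2,0,1} = 3
G(32) = mex{3,0,3,1,0} = 2

2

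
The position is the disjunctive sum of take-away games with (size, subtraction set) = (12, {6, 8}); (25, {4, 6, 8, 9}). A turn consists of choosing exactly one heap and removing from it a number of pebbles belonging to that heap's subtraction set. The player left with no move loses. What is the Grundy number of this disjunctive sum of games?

1

Heap A, S = {6, 8}:
G(0) = 0
G(1) = mex{} = 0
G(2) = mex{} = 0
G(3) = mex{} = 0
G(4) = mex{} = 0
G(5) = mex{} = 0
G(6) = mex{0} = 1
G(7) = mex{0} = 1
G(8) = mex{0,0} = 1
G(9) = mex{0,0} = 1
G(10) = mex{0,0} = 1
G(11) = mex{0,0} = 1
G(12) = mex{1,0} = 2
G_A(12) = 2.
Heap B, S = {4, 6, 8, 9}:
n :  0  1  2  3  4  5  6  7  8  9 10 11 12 13 14 15 16 17 18 19 20 21 22 23 24 25
G :  0  0  0  0  1  1  1  1  2  2  2  2  3  0  0  0  0  1  1  1  1  2  2  2  2  3
G_B(25) = 3.
Combined Grundy value = 2 ⊕ 3 = 1.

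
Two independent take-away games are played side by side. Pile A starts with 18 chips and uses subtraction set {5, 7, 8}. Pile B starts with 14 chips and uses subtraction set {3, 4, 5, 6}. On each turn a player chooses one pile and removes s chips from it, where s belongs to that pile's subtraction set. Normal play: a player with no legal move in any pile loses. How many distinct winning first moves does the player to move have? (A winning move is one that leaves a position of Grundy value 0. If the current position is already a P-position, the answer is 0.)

0

Pile A, S = {5, 7, 8}:
G(0) = 0
G(1) = mex{} = 0
G(2) = mex{} = 0
G(3) = mex{} = 0
G(4) = mex{} = 0
G(5) = mex{0} = 1
G(6) = mex{0} = 1
G(7) = mex{0,0} = 1
G(8) = mex{0,0,0} = 1
G(9) = mex{0,0,0} = 1
G(10) = mex{1,0,0} = 2
G(11) = mex{1,0,0} = 2
G(12) = mex{1,1,0} = 2
G(13) = mex{1,1,1} = 0
G(14) = mex{1,1,1} = 0
G(15) = mex{2,1,1} = 0
G(16) = mex{2,1,1} = 0
G(17) = mex{2,2,1} = 0
G(18) = mex{0,2,2} = 1
G_A(18) = 1.
Pile B, S = {3, 4, 5, 6}:
G(0) = 0
G(1) = mex{} = 0
G(2) = mex{} = 0
G(3) = mex{0} = 1
G(4) = mex{0,0} = 1
G(5) = mex{0,0,0} = 1
G(6) = mex{1,0,0,0} = 2
G(7) = mex{1,1,0,0} = 2
G(8) = mex{1,1,1,0} = 2
G(9) = mex{2,1,1,1} = 0
G(10) = mex{2,2,1,1} = 0
G(11) = mex{2,2,2,1} = 0
G(12) = mex{0,2,2,2} = 1
G(13) = mex{0,0,2,2} = 1
G(14) = mex{0,0,0,2} = 1
G_B(14) = 1.
Combined Grundy value = 1 ⊕ 1 = 0.
A winning move leaves total XOR = 0, i.e. changes one component's Grundy value g to g ⊕ X where X is the current total.
Pile A: target g' = 1⊕0 = 1, but every legal move changes the Grundy value (mex property), so 0 moves.
Pile B: target g' = 1⊕0 = 1, but every legal move changes the Grundy value (mex property), so 0 moves.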